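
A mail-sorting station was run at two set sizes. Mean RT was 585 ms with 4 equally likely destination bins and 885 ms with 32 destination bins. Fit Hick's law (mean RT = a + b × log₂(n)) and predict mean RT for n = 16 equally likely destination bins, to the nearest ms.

785 ms

Solve the two-equation system in a and b:
  b = (885 − 585) / (log₂ 32 − log₂ 4) = 300 / (5 − 2) = 100 ms/bit
  a = 585 − 100 × 2 = 385 ms
Then RT(16) = 385 + 100 × log₂ 16 = 385 + 100 × 4 ≈ 785.000 ms.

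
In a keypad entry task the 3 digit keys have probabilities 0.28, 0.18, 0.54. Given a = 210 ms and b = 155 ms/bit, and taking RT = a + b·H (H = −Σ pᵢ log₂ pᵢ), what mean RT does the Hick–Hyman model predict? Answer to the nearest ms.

Entropy contributions −pᵢ log₂ pᵢ: 0.5142, 0.4453, 0.4800; sum H = 1.4396 bits.
RT = a + bH = 210 + 155·1.4396 = 433.13 ms.

433 ms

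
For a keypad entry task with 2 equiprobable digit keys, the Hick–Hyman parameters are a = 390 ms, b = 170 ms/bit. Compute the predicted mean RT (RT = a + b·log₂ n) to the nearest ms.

log₂(2) = 1 bits, so RT = 390 + 170 × 1 ≈ 560.000 ms.

560 ms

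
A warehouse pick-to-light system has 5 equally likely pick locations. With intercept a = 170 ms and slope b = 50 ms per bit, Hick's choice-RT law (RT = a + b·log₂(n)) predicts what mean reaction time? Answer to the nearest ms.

286 ms

log₂(5) = 2.3219 bits, so RT = 170 + 50 × 2.3219 ≈ 286.096 ms.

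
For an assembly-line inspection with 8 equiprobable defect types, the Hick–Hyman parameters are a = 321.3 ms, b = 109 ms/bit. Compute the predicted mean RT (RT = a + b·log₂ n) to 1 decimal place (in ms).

648.3 ms

log₂(8) = 3 bits, so RT = 321.3 + 109 × 3 ≈ 648.300 ms.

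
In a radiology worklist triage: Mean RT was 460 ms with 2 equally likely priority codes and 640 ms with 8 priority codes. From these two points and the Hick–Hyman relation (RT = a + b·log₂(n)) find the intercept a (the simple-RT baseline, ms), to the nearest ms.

370 ms

Slope: b = (640 − 460) / (log₂ 8 − log₂ 2) = 180/2.0000 = 90 ms/bit.
a = RT₁ − b·log₂ n₁ = 460 − 90 × 1 = 370.000 ms.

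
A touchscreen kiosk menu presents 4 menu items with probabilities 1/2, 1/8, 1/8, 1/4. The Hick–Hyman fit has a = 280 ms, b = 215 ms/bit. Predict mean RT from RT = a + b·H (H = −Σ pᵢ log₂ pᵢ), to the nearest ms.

656 ms

H = −Σ pᵢ log₂ pᵢ = 0.5·1 + 0.125·3 + 0.125·3 + 0.25·2 = 1.750 bits.
RT = 280 + 215 × 1.750 = 656.25 ms.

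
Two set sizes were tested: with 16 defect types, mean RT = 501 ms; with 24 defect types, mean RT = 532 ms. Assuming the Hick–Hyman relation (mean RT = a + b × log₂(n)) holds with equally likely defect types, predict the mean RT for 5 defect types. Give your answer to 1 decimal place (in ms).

With log₂ n on the abscissa the relation is linear; from the two conditions:
  b = (532 − 501) / (log₂ 24 − log₂ 16) = 31 / (4.5850 − 4) = 52.995 ms/bit
  a = 501 − 52.995 × 4 = 289.021 ms
Then RT(5) = 289.021 + 52.995 × log₂ 5 = 289.021 + 52.995 × 2.3219 ≈ 412.071 ms.

412.1 ms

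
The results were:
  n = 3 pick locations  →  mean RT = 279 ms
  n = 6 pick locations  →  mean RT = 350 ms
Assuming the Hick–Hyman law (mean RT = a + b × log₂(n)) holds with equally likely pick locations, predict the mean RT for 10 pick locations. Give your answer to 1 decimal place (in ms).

RT is linear in log₂ n, so two points fix the line:
  b = (350 − 279) / (log₂ 6 − log₂ 3) = 71 / (2.5850 − 1.5850) = 71.000 ms/bit
  a = 279 − 71.000 × 1.5850 = 166.468 ms
Then RT(10) = 166.468 + 71.000 × log₂ 10 = 166.468 + 71.000 × 3.3219 ≈ 402.325 ms.

402.3 ms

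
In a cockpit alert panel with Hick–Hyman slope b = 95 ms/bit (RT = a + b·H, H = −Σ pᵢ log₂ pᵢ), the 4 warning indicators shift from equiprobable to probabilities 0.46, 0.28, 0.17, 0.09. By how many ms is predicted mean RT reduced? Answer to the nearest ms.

21 ms

Equiprobable entropy H₀ = log₂ 4 = 2.0000 bits.
Skewed entropy H = −Σ pᵢ log₂ pᵢ = 1.7768 bits.
ΔRT = b·(H₀ − H) = 95 × 0.2232 = 21.20 ms.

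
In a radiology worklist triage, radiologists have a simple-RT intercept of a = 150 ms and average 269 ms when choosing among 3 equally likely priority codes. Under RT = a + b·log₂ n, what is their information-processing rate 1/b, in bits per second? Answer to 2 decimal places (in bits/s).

13.32 bits/s

Choice component = 269 − 150 = 119 ms over log₂(3) = 1.5850 bits.
b = 119 / 1.5850 = 75.081 ms/bit, so 1/b = 13.319 bits/s.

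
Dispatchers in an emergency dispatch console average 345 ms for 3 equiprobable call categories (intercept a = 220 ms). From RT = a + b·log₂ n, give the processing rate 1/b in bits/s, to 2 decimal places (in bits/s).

b = (345 − 220)/log₂ 3 = 125/1.5850 = 78.866 ms per bit = 0.07887 s/bit; the reciprocal is 12.680 bits/s.

12.68 bits/s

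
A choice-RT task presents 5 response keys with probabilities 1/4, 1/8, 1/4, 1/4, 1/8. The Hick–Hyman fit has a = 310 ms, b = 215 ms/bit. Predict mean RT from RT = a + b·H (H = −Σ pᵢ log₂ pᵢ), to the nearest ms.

H = −Σ pᵢ log₂ pᵢ = 0.25·2 + 0.125·3 + 0.25·2 + 0.25·2 + 0.125·3 = 2.250 bits.
RT = 310 + 215 × 2.250 = 793.75 ms.

794 ms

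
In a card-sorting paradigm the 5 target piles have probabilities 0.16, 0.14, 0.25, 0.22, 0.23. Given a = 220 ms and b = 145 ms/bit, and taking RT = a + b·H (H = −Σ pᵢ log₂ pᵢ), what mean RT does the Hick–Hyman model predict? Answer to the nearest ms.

H = 0.16·log₂(1/0.16) + 0.14·log₂(1/0.14) + 0.25·log₂(1/0.25) + 0.22·log₂(1/0.22) + 0.23·log₂(1/0.23) = 2.2884 bits.
RT = 220 + 145 × 2.2884 = 551.81 ms.

552 ms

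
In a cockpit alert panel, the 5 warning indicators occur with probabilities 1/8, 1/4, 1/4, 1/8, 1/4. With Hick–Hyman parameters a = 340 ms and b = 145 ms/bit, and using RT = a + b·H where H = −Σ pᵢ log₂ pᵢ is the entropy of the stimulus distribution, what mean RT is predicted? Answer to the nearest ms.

666 ms

H = −Σ pᵢ log₂ pᵢ = 0.125·3 + 0.25·2 + 0.25·2 + 0.125·3 + 0.25·2 = 2.250 bits.
RT = 340 + 145 × 2.250 = 666.25 ms.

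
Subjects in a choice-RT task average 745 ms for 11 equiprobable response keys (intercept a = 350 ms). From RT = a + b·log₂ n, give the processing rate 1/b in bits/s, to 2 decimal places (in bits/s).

8.76 bits/s

Choice component = 745 − 350 = 395 ms over log₂(11) = 3.4594 bits.
b = 395 / 3.4594 = 114.181 ms/bit, so 1/b = 8.758 bits/s.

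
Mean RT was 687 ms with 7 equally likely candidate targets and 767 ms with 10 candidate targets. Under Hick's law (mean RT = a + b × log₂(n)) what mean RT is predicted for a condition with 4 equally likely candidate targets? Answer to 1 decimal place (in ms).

RT is linear in log₂ n, so two points fix the line:
  b = (767 − 687) / (log₂ 10 − log₂ 7) = 80 / (3.3219 − 2.8074) = 155.469 ms/bit
  a = 687 − 155.469 × 2.8074 = 250.544 ms
Then RT(4) = 250.544 + 155.469 × log₂ 4 = 250.544 + 155.469 × 2 ≈ 561.482 ms.

561.5 ms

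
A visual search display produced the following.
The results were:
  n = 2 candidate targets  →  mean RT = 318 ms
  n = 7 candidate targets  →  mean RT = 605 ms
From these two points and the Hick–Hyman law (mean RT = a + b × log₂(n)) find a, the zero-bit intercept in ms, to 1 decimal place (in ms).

159.2 ms

b = (RT₂ − RT₁)/(log₂ n₂ − log₂ n₁) = (605 − 318)/(2.8074 − 1) = 158.796 ms/bit.
a = RT₁ − b·log₂ n₁ = 318 − 158.796 × 1 = 159.204 ms.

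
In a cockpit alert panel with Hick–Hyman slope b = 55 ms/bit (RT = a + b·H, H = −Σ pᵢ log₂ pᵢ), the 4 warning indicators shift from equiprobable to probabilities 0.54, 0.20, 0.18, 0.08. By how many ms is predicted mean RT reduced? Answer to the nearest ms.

18 ms

The RT saving is b·ΔH. Equiprobable H₀ = log₂(4) = 2.0000 bits; with the given probabilities H = 1.6812 bits.
b·(H₀ − H) = 55 × (2.0000 − 1.6812) = 17.53 ms.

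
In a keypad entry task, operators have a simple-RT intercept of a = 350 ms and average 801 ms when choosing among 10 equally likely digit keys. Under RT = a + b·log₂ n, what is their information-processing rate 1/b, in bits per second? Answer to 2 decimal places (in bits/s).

7.37 bits/s

b = (801 − 350)/log₂ 10 = 451/3.3219 = 135.765 ms per bit = 0.13576 s/bit; the reciprocal is 7.366 bits/s.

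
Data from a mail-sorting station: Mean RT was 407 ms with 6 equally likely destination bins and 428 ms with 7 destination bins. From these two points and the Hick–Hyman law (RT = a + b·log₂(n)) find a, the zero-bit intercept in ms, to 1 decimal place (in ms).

Slope: b = (428 − 407) / (log₂ 7 − log₂ 6) = 21/0.2224 = 94.428 ms/bit.
a = RT₁ − b·log₂ n₁ = 407 − 94.428 × 2.5850 = 162.908 ms.

162.9 ms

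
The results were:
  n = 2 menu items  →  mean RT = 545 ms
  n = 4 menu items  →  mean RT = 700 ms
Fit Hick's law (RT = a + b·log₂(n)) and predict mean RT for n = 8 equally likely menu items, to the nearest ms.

855 ms

Solve the two-equation system in a and b:
  b = (700 − 545) / (log₂ 4 − log₂ 2) = 155 / (2 − 1) = 155 ms/bit
  a = 545 − 155 × 1 = 390 ms
Then RT(8) = 390 + 155 × log₂ 8 = 390 + 155 × 3 ≈ 855.000 ms.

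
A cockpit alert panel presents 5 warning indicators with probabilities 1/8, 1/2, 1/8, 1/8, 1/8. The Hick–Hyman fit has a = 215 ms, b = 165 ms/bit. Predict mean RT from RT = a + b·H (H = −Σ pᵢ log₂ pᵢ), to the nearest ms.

H = −Σ pᵢ log₂ pᵢ = 0.125·3 + 0.5·1 + 0.125·3 + 0.125·3 + 0.125·3 = 2.000 bits.
RT = 215 + 165 × 2.000 = 545.00 ms.

545 ms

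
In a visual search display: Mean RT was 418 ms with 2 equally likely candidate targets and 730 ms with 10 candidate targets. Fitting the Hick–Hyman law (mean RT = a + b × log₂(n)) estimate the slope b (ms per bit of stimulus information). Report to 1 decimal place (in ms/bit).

134.4 ms/bit

The slope on a log₂ axis is (730 − 418) / (3.3219 − 1) = 134.371 ms/bit.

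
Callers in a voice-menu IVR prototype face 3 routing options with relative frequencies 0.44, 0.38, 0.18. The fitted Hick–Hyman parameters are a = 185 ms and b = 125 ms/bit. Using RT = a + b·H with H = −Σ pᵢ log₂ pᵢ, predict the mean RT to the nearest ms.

H = 0.44·log₂(1/0.44) + 0.38·log₂(1/0.38) + 0.18·log₂(1/0.18) = 1.4969 bits.
RT = 185 + 125 × 1.4969 = 372.11 ms.

372 ms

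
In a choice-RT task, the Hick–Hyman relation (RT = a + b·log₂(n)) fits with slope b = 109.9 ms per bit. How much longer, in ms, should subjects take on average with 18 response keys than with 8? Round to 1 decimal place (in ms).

128.6 ms

The intercept a cancels: ΔRT = b·(log₂ n₂ − log₂ n₁) = b·log₂(n₂/n₁).
log₂(18) − log₂(8) = 4.1699 − 3 = 1.1699.
ΔRT = 109.9 × 1.1699 = 128.575 ms.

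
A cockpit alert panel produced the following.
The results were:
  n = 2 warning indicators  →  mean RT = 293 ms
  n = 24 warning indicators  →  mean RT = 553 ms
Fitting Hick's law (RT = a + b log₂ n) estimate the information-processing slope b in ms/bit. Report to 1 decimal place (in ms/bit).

72.5 ms/bit

The slope on a log₂ axis is (553 − 293) / (4.5850 − 1) = 72.525 ms/bit.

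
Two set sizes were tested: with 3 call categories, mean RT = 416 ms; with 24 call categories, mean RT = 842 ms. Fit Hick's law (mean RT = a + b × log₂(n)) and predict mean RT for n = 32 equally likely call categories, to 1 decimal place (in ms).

900.9 ms

RT is linear in log₂ n, so two points fix the line:
  b = (842 − 416) / (log₂ 24 − log₂ 3) = 426 / (4.5850 − 1.5850) = 142.000 ms/bit
  a = 416 − 142.000 × 1.5850 = 190.935 ms
Then RT(32) = 190.935 + 142.000 × log₂ 32 = 190.935 + 142.000 × 5 ≈ 900.935 ms.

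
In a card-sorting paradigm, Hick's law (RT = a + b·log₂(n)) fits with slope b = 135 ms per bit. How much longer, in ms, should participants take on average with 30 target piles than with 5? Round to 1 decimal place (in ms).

349.0 ms

ΔRT = (a + b log₂ n₂) − (a + b log₂ n₁) = b·(log₂ n₂ − log₂ n₁).
log₂(30) − log₂(5) = 4.9069 − 2.3219 = 2.5850.
ΔRT = 135 × 2.5850 = 348.970 ms.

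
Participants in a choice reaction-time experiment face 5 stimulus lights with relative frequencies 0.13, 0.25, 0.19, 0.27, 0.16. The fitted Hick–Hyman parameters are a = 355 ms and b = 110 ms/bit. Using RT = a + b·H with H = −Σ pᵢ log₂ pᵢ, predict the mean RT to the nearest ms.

Entropy contributions −pᵢ log₂ pᵢ: 0.3826, 0.5000, 0.4552, 0.5100, 0.4230; sum H = 2.2709 bits.
RT = a + bH = 355 + 110·2.2709 = 604.80 ms.

605 ms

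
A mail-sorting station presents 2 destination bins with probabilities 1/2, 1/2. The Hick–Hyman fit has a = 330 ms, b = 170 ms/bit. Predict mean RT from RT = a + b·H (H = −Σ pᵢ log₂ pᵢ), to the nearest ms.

H = −Σ pᵢ log₂ pᵢ = 0.5·1 + 0.5·1 = 1.000 bits.
RT = 330 + 170 × 1.000 = 500.00 ms.

500 ms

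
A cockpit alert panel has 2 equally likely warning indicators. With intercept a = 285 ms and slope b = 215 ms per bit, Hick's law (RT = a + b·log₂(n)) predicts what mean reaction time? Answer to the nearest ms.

log₂(2) = 1 bits, so RT = 285 + 215 × 1 ≈ 500.000 ms.

500 ms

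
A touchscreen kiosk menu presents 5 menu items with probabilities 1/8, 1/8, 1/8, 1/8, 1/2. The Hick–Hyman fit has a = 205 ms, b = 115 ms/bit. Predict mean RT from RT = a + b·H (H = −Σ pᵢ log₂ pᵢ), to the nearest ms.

H = −Σ pᵢ log₂ pᵢ = 0.125·3 + 0.125·3 + 0.125·3 + 0.125·3 + 0.5·1 = 2.000 bits.
RT = 205 + 115 × 2.000 = 435.00 ms.

435 ms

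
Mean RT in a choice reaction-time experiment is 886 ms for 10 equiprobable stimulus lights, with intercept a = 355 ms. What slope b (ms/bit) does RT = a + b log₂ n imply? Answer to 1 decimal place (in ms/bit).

159.8 ms/bit

10 alternatives carry log₂ 10 = 3.3219 bits; the choice cost is 886 − 355 = 531 ms, so b = 531/3.3219 = 159.847 ms/bit.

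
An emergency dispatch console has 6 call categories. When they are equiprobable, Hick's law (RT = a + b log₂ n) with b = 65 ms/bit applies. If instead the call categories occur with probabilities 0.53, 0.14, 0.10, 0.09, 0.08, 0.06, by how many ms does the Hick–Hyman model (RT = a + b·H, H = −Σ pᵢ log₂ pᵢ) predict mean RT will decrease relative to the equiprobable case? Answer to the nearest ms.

Equiprobable entropy H₀ = log₂ 6 = 2.5850 bits.
Skewed entropy H = −Σ pᵢ log₂ pᵢ = 2.0624 bits.
ΔRT = b·(H₀ − H) = 65 × 0.5225 = 33.96 ms.

34 ms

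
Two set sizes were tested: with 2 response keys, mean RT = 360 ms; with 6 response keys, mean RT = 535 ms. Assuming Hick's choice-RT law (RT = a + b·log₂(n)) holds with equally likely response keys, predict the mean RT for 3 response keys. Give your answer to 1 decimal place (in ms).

424.6 ms

With log₂ n on the abscissa the relation is linear; from the two conditions:
  b = (535 − 360) / (log₂ 6 − log₂ 2) = 175 / (2.5850 − 1) = 110.413 ms/bit
  a = 360 − 110.413 × 1 = 249.587 ms
Then RT(3) = 249.587 + 110.413 × log₂ 3 = 249.587 + 110.413 × 1.5850 ≈ 424.587 ms.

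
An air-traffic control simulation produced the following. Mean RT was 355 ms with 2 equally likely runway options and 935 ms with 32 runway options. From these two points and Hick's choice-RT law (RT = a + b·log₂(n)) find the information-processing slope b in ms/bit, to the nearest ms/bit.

Slope: b = (935 − 355) / (log₂ 32 − log₂ 2) = 580/4.0000 = 145 ms/bit.

145 ms/bit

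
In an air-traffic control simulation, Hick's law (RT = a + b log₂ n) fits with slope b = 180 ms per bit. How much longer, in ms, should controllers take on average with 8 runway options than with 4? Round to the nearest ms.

180 ms

Only the slope matters, since a is common to both: ΔRT = b·log₂(n₂/n₁).
log₂(8) − log₂(4) = log₂(8/4) = log₂(2) = 1.
ΔRT = 180 × 1.0000 = 180.000 ms.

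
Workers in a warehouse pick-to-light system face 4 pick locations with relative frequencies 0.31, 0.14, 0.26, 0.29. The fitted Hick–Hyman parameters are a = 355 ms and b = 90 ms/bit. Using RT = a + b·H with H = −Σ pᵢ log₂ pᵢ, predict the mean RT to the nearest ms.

530 ms

Entropy contributions −pᵢ log₂ pᵢ: 0.5238, 0.3971, 0.5053, 0.5179; sum H = 1.9441 bits.
RT = a + bH = 355 + 90·1.9441 = 529.97 ms.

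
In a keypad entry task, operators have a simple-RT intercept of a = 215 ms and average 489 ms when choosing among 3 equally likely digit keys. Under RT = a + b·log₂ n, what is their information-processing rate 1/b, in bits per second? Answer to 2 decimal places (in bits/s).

5.78 bits/s

b = (489 − 215)/log₂ 3 = 274/1.5850 = 172.875 ms per bit = 0.17287 s/bit; the reciprocal is 5.785 bits/s.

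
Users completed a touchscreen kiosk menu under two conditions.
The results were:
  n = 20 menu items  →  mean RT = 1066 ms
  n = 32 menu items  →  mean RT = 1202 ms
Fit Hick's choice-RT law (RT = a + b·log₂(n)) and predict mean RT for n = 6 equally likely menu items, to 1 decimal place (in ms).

Fit slope and intercept:
  b = (1202 − 1066) / (log₂ 32 − log₂ 20) = 136 / (5 − 4.3219) = 200.569 ms/bit
  a = 1066 − 200.569 × 4.3219 = 199.157 ms
Then RT(6) = 199.157 + 200.569 × log₂ 6 = 199.157 + 200.569 × 2.5850 ≈ 717.619 ms.

717.6 ms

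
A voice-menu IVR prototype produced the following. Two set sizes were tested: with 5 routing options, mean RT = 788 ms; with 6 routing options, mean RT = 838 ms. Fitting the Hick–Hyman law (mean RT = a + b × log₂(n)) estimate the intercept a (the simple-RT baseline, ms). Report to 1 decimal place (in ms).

Slope: b = (838 − 788) / (log₂ 6 − log₂ 5) = 50/0.2630 = 190.089 ms/bit.
Intercept: a = 788 − 190.089·log₂(5) = 346.627 ms.

346.6 ms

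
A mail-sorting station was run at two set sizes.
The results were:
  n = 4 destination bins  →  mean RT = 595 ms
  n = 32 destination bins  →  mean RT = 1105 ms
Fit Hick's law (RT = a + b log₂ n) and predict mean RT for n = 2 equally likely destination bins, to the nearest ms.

Fit slope and intercept:
  b = (1105 − 595) / (log₂ 32 − log₂ 4) = 510 / (5 − 2) = 170 ms/bit
  a = 595 − 170 × 2 = 255 ms
Then RT(2) = 255 + 170 × log₂ 2 = 255 + 170 × 1 ≈ 425.000 ms.

425 ms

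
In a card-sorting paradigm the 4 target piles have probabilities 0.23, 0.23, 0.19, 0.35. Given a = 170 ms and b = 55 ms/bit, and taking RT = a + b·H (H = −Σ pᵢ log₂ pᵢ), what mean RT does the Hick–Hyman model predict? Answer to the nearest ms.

278 ms

H = 0.23·log₂(1/0.23) + 0.23·log₂(1/0.23) + 0.19·log₂(1/0.19) + 0.35·log₂(1/0.35) = 1.9607 bits.
RT = 170 + 55 × 1.9607 = 277.84 ms.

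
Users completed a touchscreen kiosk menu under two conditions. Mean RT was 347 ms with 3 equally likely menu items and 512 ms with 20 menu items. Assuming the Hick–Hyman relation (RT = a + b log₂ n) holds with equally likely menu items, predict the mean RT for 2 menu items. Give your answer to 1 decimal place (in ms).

311.7 ms

With log₂ n on the abscissa the relation is linear; from the two conditions:
  b = (512 − 347) / (log₂ 20 − log₂ 3) = 165 / (4.3219 − 1.5850) = 60.286 ms/bit
  a = 347 − 60.286 × 1.5850 = 251.449 ms
Then RT(2) = 251.449 + 60.286 × log₂ 2 = 251.449 + 60.286 × 1 ≈ 311.735 ms.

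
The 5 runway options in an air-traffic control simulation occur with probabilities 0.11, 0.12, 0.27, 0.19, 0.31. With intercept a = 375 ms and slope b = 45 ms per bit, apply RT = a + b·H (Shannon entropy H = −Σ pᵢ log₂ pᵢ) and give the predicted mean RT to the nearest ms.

Entropy contributions −pᵢ log₂ pᵢ: 0.3503, 0.3671, 0.5100, 0.4552, 0.5238; sum H = 2.2064 bits.
RT = a + bH = 375 + 45·2.2064 = 474.29 ms.

474 ms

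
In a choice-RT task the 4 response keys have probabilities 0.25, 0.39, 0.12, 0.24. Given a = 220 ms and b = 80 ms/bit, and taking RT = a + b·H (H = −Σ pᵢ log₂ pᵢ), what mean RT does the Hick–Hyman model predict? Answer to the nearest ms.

371 ms

Entropy contributions −pᵢ log₂ pᵢ: 0.5000, 0.5298, 0.3671, 0.4941; sum H = 1.8910 bits.
RT = a + bH = 220 + 80·1.8910 = 371.28 ms.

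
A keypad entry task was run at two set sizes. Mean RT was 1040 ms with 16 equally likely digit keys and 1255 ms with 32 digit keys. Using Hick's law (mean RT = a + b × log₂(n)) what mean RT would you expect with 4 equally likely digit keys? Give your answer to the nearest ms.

610 ms

Solve the two-equation system in a and b:
  b = (1255 − 1040) / (log₂ 32 − log₂ 16) = 215 / (5 − 4) = 215 ms/bit
  a = 1040 − 215 × 4 = 180 ms
Then RT(4) = 180 + 215 × log₂ 4 = 180 + 215 × 2 ≈ 610.000 ms.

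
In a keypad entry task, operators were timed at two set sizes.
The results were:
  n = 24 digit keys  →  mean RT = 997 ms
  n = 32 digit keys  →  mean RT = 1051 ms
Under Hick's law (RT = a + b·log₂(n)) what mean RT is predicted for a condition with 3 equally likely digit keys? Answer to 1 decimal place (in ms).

Fit slope and intercept:
  b = (1051 − 997) / (log₂ 32 − log₂ 24) = 54 / (5 − 4.5850) = 130.109 ms/bit
  a = 997 − 130.109 × 4.5850 = 400.456 ms
Then RT(3) = 400.456 + 130.109 × log₂ 3 = 400.456 + 130.109 × 1.5850 ≈ 606.674 ms.

606.7 ms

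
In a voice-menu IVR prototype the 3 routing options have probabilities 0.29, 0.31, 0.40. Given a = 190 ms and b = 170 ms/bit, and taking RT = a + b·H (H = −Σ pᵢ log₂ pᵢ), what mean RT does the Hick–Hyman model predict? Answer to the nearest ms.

457 ms

H = 0.29·log₂(1/0.29) + 0.31·log₂(1/0.31) + 0.40·log₂(1/0.40) = 1.5705 bits.
RT = 190 + 170 × 1.5705 = 456.98 ms.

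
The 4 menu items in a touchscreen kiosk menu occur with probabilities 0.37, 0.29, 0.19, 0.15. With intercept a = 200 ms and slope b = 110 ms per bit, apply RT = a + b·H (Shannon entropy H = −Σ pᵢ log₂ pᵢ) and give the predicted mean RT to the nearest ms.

Entropy contributions −pᵢ log₂ pᵢ: 0.5307, 0.5179, 0.4552, 0.4105; sum H = 1.9144 bits.
RT = a + bH = 200 + 110·1.9144 = 410.58 ms.

411 ms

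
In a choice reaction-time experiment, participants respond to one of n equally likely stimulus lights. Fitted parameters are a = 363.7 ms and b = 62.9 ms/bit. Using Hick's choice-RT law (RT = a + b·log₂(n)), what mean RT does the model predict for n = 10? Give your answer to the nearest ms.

log₂(10) = 3.3219 bits, so RT = 363.7 + 62.9 × 3.3219 ≈ 572.649 ms.

573 ms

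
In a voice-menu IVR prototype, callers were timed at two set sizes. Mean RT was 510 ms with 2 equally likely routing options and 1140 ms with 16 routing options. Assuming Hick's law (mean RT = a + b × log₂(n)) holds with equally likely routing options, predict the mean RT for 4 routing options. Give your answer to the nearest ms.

720 ms

RT is linear in log₂ n, so two points fix the line:
  b = (1140 − 510) / (log₂ 16 − log₂ 2) = 630 / (4 − 1) = 210 ms/bit
  a = 510 − 210 × 1 = 300 ms
Then RT(4) = 300 + 210 × log₂ 4 = 300 + 210 × 2 ≈ 720.000 ms.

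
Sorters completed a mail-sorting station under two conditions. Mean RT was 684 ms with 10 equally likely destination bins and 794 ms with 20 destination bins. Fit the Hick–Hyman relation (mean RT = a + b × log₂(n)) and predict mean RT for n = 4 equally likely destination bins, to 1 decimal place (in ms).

538.6 ms

Solve the two-equation system in a and b:
  b = (794 − 684) / (log₂ 20 − log₂ 10) = 110 / (4.3219 − 3.3219) = 110.000 ms/bit
  a = 684 − 110.000 × 3.3219 = 318.588 ms
Then RT(4) = 318.588 + 110.000 × log₂ 4 = 318.588 + 110.000 × 2 ≈ 538.588 ms.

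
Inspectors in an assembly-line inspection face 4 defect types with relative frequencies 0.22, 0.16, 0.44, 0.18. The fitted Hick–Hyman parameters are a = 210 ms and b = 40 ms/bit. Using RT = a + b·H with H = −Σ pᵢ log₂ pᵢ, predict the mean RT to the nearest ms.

285 ms

Entropy contributions −pᵢ log₂ pᵢ: 0.4806, 0.4230, 0.5211, 0.4453; sum H = 1.8700 bits.
RT = a + bH = 210 + 40·1.8700 = 284.80 ms.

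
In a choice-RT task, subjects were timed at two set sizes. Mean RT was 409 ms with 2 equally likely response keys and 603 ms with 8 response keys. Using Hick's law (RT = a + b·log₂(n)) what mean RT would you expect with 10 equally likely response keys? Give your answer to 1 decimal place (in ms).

Solve the two-equation system in a and b:
  b = (603 − 409) / (log₂ 8 − log₂ 2) = 194 / (3 − 1) = 97.000 ms/bit
  a = 409 − 97.000 × 1 = 312.000 ms
Then RT(10) = 312.000 + 97.000 × log₂ 10 = 312.000 + 97.000 × 3.3219 ≈ 634.227 ms.

634.2 ms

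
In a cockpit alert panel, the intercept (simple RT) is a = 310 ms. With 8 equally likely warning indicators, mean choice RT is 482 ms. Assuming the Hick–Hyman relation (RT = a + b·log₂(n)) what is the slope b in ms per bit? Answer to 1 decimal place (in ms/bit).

8 alternatives carry log₂ 8 = 3 bits; the choice cost is 482 − 310 = 172 ms, so b = 172/3 = 57.333 ms/bit.

57.3 ms/bit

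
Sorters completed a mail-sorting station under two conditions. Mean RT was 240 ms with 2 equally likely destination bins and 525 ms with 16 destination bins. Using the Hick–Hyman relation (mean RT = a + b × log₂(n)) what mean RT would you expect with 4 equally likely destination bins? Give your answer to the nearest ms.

335 ms

Fit slope and intercept:
  b = (525 − 240) / (log₂ 16 − log₂ 2) = 285 / (4 − 1) = 95 ms/bit
  a = 240 − 95 × 1 = 145 ms
Then RT(4) = 145 + 95 × log₂ 4 = 145 + 95 × 2 ≈ 335.000 ms.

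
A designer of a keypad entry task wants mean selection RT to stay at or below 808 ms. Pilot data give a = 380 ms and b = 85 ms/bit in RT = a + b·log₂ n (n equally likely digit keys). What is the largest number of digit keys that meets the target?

85·log₂ n ≤ 808 − 380 = 428, giving log₂ n ≤ 5.0353 and n ≤ 32.793. The largest whole number is 32.

32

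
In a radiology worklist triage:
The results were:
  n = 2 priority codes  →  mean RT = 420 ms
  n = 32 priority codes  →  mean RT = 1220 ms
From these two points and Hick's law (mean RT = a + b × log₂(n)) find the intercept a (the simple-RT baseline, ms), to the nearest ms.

The slope on a log₂ axis is (1220 − 420) / (5 − 1) = 200 ms/bit.
a = RT₁ − b·log₂ n₁ = 420 − 200 × 1 = 220.000 ms.

220 ms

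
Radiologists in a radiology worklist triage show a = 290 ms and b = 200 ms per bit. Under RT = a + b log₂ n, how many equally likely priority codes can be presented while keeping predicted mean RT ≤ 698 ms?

4

Information budget: (698 − 290)/200 = 2.0400 bits, so n ≤ 2^2.0400 = 4.112 → at most 4.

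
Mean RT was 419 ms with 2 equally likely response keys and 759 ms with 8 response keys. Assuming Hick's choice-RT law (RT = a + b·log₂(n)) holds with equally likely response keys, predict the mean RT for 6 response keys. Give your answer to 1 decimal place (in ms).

With log₂ n on the abscissa the relation is linear; from the two conditions:
  b = (759 − 419) / (log₂ 8 − log₂ 2) = 340 / (3 − 1) = 170.000 ms/bit
  a = 419 − 170.000 × 1 = 249.000 ms
Then RT(6) = 249.000 + 170.000 × log₂ 6 = 249.000 + 170.000 × 2.5850 ≈ 688.444 ms.

688.4 ms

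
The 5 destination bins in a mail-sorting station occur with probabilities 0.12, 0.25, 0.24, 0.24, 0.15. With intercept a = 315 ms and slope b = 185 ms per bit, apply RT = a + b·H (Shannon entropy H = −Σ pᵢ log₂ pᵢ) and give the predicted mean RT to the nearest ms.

734 ms

Entropy contributions −pᵢ log₂ pᵢ: 0.3671, 0.5000, 0.4941, 0.4941, 0.4105; sum H = 2.2659 bits.
RT = a + bH = 315 + 185·2.2659 = 734.19 ms.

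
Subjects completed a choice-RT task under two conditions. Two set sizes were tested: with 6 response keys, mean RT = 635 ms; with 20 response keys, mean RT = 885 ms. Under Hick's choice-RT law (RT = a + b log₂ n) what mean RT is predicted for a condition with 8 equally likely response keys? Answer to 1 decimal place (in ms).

694.7 ms

Solve the two-equation system in a and b:
  b = (885 − 635) / (log₂ 20 − log₂ 6) = 250 / (4.3219 − 2.5850) = 143.929 ms/bit
  a = 635 − 143.929 × 2.5850 = 262.949 ms
Then RT(8) = 262.949 + 143.929 × log₂ 8 = 262.949 + 143.929 × 3 ≈ 694.736 ms.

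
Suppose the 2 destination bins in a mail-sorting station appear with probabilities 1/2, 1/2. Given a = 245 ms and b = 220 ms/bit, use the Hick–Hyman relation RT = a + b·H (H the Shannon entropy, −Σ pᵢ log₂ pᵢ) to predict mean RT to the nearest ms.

H = −Σ pᵢ log₂ pᵢ = 0.5·1 + 0.5·1 = 1.000 bits.
RT = 245 + 220 × 1.000 = 465.00 ms.

465 ms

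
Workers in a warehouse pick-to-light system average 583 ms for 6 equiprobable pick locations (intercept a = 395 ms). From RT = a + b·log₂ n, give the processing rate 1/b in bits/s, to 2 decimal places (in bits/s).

Choice component = 583 − 395 = 188 ms over log₂(6) = 2.5850 bits.
b = 188 / 2.5850 = 72.728 ms/bit, so 1/b = 13.750 bits/s.

13.75 bits/s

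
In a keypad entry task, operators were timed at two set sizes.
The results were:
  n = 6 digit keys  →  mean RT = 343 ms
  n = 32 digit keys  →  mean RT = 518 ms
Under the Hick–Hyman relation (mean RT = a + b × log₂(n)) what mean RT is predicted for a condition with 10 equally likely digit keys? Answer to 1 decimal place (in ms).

With log₂ n on the abscissa the relation is linear; from the two conditions:
  b = (518 − 343) / (log₂ 32 − log₂ 6) = 175 / (5 − 2.5850) = 72.463 ms/bit
  a = 343 − 72.463 × 2.5850 = 155.687 ms
Then RT(10) = 155.687 + 72.463 × log₂ 10 = 155.687 + 72.463 × 3.3219 ≈ 396.402 ms.

396.4 ms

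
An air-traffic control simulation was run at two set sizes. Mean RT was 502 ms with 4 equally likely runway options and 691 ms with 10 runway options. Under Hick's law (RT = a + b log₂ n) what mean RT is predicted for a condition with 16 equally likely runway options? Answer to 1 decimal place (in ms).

787.9 ms

With log₂ n on the abscissa the relation is linear; from the two conditions:
  b = (691 − 502) / (log₂ 10 − log₂ 4) = 189 / (3.3219 − 2) = 142.973 ms/bit
  a = 502 − 142.973 × 2 = 216.054 ms
Then RT(16) = 216.054 + 142.973 × log₂ 16 = 216.054 + 142.973 × 4 ≈ 787.946 ms.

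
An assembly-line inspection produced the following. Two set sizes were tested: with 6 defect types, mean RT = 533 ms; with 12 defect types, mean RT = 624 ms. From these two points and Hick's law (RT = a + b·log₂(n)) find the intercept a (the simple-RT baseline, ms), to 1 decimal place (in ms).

The slope on a log₂ axis is (624 − 533) / (3.5850 − 2.5850) = 91.000 ms/bit.
Intercept: a = 533 − 91.000·log₂(6) = 297.768 ms.

297.8 ms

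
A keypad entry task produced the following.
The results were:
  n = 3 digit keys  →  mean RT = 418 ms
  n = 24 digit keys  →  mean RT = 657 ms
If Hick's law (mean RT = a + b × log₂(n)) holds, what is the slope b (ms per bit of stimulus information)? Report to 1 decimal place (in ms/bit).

79.7 ms/bit

b = (RT₂ − RT₁)/(log₂ n₂ − log₂ n₁) = (657 − 418)/(4.5850 − 1.5850) = 79.667 ms/bit.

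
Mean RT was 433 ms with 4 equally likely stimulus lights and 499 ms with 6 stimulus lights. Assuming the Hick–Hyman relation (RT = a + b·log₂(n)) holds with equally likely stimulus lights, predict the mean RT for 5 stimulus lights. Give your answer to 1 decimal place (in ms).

469.3 ms

With log₂ n on the abscissa the relation is linear; from the two conditions:
  b = (499 − 433) / (log₂ 6 − log₂ 4) = 66 / (2.5850 − 2) = 112.828 ms/bit
  a = 433 − 112.828 × 2 = 207.345 ms
Then RT(5) = 207.345 + 112.828 × log₂ 5 = 207.345 + 112.828 × 2.3219 ≈ 469.322 ms.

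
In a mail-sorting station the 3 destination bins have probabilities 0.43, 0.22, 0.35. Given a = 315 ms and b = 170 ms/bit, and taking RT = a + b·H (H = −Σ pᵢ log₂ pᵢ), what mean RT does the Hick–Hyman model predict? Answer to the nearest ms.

H = 0.43·log₂(1/0.43) + 0.22·log₂(1/0.22) + 0.35·log₂(1/0.35) = 1.5342 bits.
RT = 315 + 170 × 1.5342 = 575.82 ms.

576 ms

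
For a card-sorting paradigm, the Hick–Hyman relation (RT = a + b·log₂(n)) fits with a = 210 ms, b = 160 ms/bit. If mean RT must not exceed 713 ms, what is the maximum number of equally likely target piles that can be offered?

8

Set 210 + 160·log₂ n ≤ 713 → log₂ n ≤ (713 − 210)/160 = 3.1437.
So n ≤ 2^3.1437 = 8.838; the largest integer n is 8.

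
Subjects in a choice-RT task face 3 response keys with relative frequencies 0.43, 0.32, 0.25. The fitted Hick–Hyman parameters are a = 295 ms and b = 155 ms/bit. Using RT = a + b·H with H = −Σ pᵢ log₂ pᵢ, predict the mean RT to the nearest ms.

535 ms

Entropy contributions −pᵢ log₂ pᵢ: 0.5236, 0.5260, 0.5000; sum H = 1.5496 bits.
RT = a + bH = 295 + 155·1.5496 = 535.19 ms.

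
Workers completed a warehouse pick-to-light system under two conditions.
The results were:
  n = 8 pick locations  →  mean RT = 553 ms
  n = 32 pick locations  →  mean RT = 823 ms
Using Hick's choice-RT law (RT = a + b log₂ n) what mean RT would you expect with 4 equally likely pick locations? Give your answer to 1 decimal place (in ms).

With log₂ n on the abscissa the relation is linear; from the two conditions:
  b = (823 − 553) / (log₂ 32 − log₂ 8) = 270 / (5 − 3) = 135.000 ms/bit
  a = 553 − 135.000 × 3 = 148.000 ms
Then RT(4) = 148.000 + 135.000 × log₂ 4 = 148.000 + 135.000 × 2 ≈ 418.000 ms.

418.0 ms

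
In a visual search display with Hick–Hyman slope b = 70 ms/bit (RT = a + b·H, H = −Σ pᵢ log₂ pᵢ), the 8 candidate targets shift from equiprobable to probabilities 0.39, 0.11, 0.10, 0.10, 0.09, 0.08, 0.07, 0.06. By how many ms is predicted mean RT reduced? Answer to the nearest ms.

Equiprobable entropy H₀ = log₂ 8 = 3.0000 bits.
Skewed entropy H = −Σ pᵢ log₂ pᵢ = 2.6607 bits.
ΔRT = b·(H₀ − H) = 70 × 0.3393 = 23.75 ms.

24 ms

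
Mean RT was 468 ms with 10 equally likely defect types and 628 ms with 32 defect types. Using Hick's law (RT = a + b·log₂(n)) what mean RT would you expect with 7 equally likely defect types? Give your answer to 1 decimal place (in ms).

418.9 ms

Fit slope and intercept:
  b = (628 − 468) / (log₂ 32 − log₂ 10) = 160 / (5 − 3.3219) = 95.348 ms/bit
  a = 468 − 95.348 × 3.3219 = 151.262 ms
Then RT(7) = 151.262 + 95.348 × log₂ 7 = 151.262 + 95.348 × 2.8074 ≈ 418.937 ms.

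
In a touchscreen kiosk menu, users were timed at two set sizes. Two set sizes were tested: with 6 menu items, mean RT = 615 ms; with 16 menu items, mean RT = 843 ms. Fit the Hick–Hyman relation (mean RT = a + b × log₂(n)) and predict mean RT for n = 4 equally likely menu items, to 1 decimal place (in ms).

RT is linear in log₂ n, so two points fix the line:
  b = (843 − 615) / (log₂ 16 − log₂ 6) = 228 / (4 − 2.5850) = 161.126 ms/bit
  a = 615 − 161.126 × 2.5850 = 198.494 ms
Then RT(4) = 198.494 + 161.126 × log₂ 4 = 198.494 + 161.126 × 2 ≈ 520.747 ms.

520.7 ms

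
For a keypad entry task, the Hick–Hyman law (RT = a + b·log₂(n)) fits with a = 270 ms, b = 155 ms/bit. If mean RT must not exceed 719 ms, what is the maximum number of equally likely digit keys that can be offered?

7

Set 270 + 155·log₂ n ≤ 719 → log₂ n ≤ (719 − 270)/155 = 2.8968.
So n ≤ 2^2.8968 = 7.448; the largest integer n is 7.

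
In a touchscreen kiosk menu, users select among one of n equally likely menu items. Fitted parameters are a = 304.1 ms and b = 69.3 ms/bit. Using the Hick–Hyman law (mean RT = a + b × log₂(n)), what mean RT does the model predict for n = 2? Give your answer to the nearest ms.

log₂(2) = 1 bits, so RT = 304.1 + 69.3 × 1 ≈ 373.400 ms.

373 ms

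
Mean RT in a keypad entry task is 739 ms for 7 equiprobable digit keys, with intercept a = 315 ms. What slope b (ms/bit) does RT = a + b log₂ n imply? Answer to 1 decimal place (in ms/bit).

b = (739 − 315) / log₂(7) = 424 / 2.8074 = 151.032 ms/bit.

151.0 ms/bit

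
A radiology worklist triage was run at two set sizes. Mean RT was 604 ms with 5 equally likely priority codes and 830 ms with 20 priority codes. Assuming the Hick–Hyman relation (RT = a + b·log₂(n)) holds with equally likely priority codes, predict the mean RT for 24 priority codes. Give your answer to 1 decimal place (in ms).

Fit slope and intercept:
  b = (830 − 604) / (log₂ 20 − log₂ 5) = 226 / (4.3219 − 2.3219) = 113.000 ms/bit
  a = 604 − 113.000 × 2.3219 = 341.622 ms
Then RT(24) = 341.622 + 113.000 × log₂ 24 = 341.622 + 113.000 × 4.5850 ≈ 859.723 ms.

859.7 ms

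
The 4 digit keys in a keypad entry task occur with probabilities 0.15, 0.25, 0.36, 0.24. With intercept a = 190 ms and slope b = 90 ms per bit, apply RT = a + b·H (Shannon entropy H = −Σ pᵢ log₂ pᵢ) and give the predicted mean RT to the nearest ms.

364 ms

Entropy contributions −pᵢ log₂ pᵢ: 0.4105, 0.5000, 0.5306, 0.4941; sum H = 1.9353 bits.
RT = a + bH = 190 + 90·1.9353 = 364.18 ms.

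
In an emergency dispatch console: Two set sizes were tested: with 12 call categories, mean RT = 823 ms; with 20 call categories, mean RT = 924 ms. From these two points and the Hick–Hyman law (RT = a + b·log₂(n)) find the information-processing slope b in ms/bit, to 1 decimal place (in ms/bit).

The slope on a log₂ axis is (924 − 823) / (4.3219 − 3.5850) = 137.048 ms/bit.

137.0 ms/bit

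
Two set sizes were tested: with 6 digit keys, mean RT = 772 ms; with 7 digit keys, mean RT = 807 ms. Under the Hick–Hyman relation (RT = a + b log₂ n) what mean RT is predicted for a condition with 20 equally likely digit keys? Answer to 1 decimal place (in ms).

1045.4 ms

With log₂ n on the abscissa the relation is linear; from the two conditions:
  b = (807 − 772) / (log₂ 7 − log₂ 6) = 35 / (2.8074 − 2.5850) = 157.379 ms/bit
  a = 772 − 157.379 × 2.5850 = 365.180 ms
Then RT(20) = 365.180 + 157.379 × log₂ 20 = 365.180 + 157.379 × 4.3219 ≈ 1045.363 ms.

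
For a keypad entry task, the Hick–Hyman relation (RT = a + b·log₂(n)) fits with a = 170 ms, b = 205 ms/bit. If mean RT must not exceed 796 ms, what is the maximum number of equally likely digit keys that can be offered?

Information budget: (796 − 170)/205 = 3.0537 bits, so n ≤ 2^3.0537 = 8.303 → at most 8.

8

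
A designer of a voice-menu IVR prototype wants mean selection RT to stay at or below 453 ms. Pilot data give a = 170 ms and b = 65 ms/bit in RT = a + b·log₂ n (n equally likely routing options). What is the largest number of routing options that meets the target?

Set 170 + 65·log₂ n ≤ 453 → log₂ n ≤ (453 − 170)/65 = 4.3538.
So n ≤ 2^4.3538 = 20.447; the largest integer n is 20.

20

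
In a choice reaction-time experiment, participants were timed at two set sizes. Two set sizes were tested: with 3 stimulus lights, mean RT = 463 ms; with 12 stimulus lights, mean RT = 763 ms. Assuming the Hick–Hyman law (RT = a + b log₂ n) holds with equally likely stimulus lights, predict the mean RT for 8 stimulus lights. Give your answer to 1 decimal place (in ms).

675.3 ms

With log₂ n on the abscissa the relation is linear; from the two conditions:
  b = (763 − 463) / (log₂ 12 − log₂ 3) = 300 / (3.5850 − 1.5850) = 150.000 ms/bit
  a = 463 − 150.000 × 1.5850 = 225.256 ms
Then RT(8) = 225.256 + 150.000 × log₂ 8 = 225.256 + 150.000 × 3 ≈ 675.256 ms.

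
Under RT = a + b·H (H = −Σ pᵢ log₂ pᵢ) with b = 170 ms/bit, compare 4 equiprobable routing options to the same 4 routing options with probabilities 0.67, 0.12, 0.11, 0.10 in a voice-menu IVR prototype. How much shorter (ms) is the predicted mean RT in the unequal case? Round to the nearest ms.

The RT saving is b·ΔH. Equiprobable H₀ = log₂(4) = 2.0000 bits; with the given probabilities H = 1.4367 bits.
b·(H₀ − H) = 170 × (2.0000 − 1.4367) = 95.77 ms.

96 ms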